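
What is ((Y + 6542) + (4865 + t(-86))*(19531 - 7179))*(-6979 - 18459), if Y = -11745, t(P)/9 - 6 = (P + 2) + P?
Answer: -1064725932550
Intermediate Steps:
t(P) = 72 + 18*P (t(P) = 54 + 9*((P + 2) + P) = 54 + 9*((2 + P) + P) = 54 + 9*(2 + 2*P) = 54 + (18 + 18*P) = 72 + 18*P)
((Y + 6542) + (4865 + t(-86))*(19531 - 7179))*(-6979 - 18459) = ((-11745 + 6542) + (4865 + (72 + 18*(-86)))*(19531 - 7179))*(-6979 - 18459) = (-5203 + (4865 + (72 - 1548))*12352)*(-25438) = (-5203 + (4865 - 1476)*12352)*(-25438) = (-5203 + 3389*12352)*(-25438) = (-5203 + 41860928)*(-25438) = 41855725*(-25438) = -1064725932550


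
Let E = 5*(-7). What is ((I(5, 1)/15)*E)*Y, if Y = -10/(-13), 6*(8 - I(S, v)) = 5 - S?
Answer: -560/39 ≈ -14.359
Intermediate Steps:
I(S, v) = 43/6 + S/6 (I(S, v) = 8 - (5 - S)/6 = 8 + (-5/6 + S/6) = 43/6 + S/6)
E = -35
Y = 10/13 (Y = -10*(-1/13) = 10/13 ≈ 0.76923)
((I(5, 1)/15)*E)*Y = (((43/6 + (1/6)*5)/15)*(-35))*(10/13) = (((43/6 + 5/6)*(1/15))*(-35))*(10/13) = ((8*(1/15))*(-35))*(10/13) = ((8/15)*(-35))*(10/13) = -56/3*10/13 = -560/39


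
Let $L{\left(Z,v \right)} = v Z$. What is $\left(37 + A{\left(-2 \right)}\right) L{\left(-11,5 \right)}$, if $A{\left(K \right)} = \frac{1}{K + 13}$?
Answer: $-2040$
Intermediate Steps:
$L{\left(Z,v \right)} = Z v$
$A{\left(K \right)} = \frac{1}{13 + K}$
$\left(37 + A{\left(-2 \right)}\right) L{\left(-11,5 \right)} = \left(37 + \frac{1}{13 - 2}\right) \left(\left(-11\right) 5\right) = \left(37 + \frac{1}{11}\right) \left(-55\right) = \frac{408}{11} \left(-55\right) = -2040$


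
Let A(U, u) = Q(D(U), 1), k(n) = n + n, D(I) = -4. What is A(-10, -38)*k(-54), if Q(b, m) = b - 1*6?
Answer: 1080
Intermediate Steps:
Q(b, m) = -6 + b (Q(b, m) = b - 6 = -6 + b)
k(n) = 2*n
A(U, u) = -10 (A(U, u) = -6 - 4 = -10)
A(-10, -38)*k(-54) = -20*(-54) = -10*(-108) = 1080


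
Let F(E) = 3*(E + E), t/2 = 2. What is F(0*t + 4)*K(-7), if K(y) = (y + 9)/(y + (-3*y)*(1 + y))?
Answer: -48/133 ≈ -0.36090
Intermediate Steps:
t = 4 (t = 2*2 = 4)
K(y) = (9 + y)/(y - 3*y*(1 + y))
F(E) = 6*E (F(E) = 3*(2*E) = 6*E)
F(0*t + 4)*K(-7) = (6*(0*4 + 4))*((-9 - 1*(-7))/((-7)*(2 + 3*(-7)))) = (6*(0 + 4))*(-(-9 + 7)/(7*(2 - 21))) = (6*4)*(-1/7*(-2)/(-19)) = 24*(-1/7*(-1/19)*(-2)) = 24*(-2/133) = -48/133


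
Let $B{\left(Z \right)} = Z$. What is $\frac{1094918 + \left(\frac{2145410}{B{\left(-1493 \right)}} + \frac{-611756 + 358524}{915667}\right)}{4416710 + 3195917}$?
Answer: $\frac{78678289435948}{547744872185423} \approx 0.14364$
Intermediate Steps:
$\frac{1094918 + \left(\frac{2145410}{B{\left(-1493 \right)}} + \frac{-611756 + 358524}{915667}\right)}{4416710 + 3195917} = \frac{1094918 + \left(\frac{2145410}{-1493} + \frac{-611756 + 358524}{915667}\right)}{4416710 + 3195917} = \frac{1094918 + \left(2145410 \left(- \frac{1}{1493}\right) - \frac{13328}{48193}\right)}{7612627} = \left(1094918 - \frac{103413642834}{71952149}\right) \frac{1}{7612627} = \frac{78678289435948}{71952149} \cdot \frac{1}{7612627} = \frac{78678289435948}{547744872185423}$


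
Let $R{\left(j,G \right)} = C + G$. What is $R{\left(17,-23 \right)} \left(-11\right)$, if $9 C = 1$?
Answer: $\frac{2266}{9} \approx 251.78$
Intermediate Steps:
$C = \frac{1}{9}$ ($C = \frac{1}{9} \cdot 1 = \frac{1}{9} \approx 0.11111$)
$R{\left(j,G \right)} = \frac{1}{9} + G$
$R{\left(17,-23 \right)} \left(-11\right) = \left(\frac{1}{9} - 23\right) \left(-11\right) = \left(- \frac{206}{9}\right) \left(-11\right) = \frac{2266}{9}$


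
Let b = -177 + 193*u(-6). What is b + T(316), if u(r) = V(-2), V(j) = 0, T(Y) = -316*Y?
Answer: -100033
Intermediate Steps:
u(r) = 0
b = -177 (b = -177 + 193*0 = -177 + 0 = -177)
b + T(316) = -177 - 316*316 = -177 - 99856 = -100033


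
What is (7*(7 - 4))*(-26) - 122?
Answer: -668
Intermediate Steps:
(7*(7 - 4))*(-26) - 122 = (7*3)*(-26) - 122 = 21*(-26) - 122 = -546 - 122 = -668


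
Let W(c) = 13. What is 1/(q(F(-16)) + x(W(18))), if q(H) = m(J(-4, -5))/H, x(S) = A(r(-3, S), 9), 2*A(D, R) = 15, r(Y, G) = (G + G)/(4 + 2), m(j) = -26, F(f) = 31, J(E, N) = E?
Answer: 62/413 ≈ 0.15012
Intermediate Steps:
r(Y, G) = G/3 (r(Y, G) = (2*G)/6 = (2*G)*(1/6) = G/3)
A(D, R) = 15/2 (A(D, R) = (1/2)*15 = 15/2)
x(S) = 15/2
q(H) = -26/H
1/(q(F(-16)) + x(W(18))) = 1/(-26/31 + 15/2) = 1/(413/62) = 62/413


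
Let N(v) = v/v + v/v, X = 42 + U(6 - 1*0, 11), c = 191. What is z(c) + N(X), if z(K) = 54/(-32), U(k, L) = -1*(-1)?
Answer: 5/16 ≈ 0.31250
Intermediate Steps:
U(k, L) = 1
z(K) = -27/16 (z(K) = 54*(-1/32) = -27/16)
X = 43 (X = 42 + 1 = 43)
N(v) = 2 (N(v) = 1 + 1 = 2)
z(c) + N(X) = -27/16 + 2 = 5/16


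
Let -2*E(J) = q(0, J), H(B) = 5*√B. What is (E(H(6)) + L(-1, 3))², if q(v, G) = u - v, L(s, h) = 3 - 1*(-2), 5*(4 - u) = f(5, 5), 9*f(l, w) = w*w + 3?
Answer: 22201/2025 ≈ 10.963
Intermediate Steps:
f(l, w) = ⅓ + w²/9 (f(l, w) = (w*w + 3)/9 = (w² + 3)/9 = (3 + w²)/9 = ⅓ + w²/9)
u = 152/45 (u = 4 - (⅓ + (⅑)*5²)/5 = 4 - (⅓ + (⅑)*25)/5 = 4 - (⅓ + 25/9)/5 = 4 - ⅕*28/9 = 4 - 28/45 = 152/45 ≈ 3.3778)
L(s, h) = 5 (L(s, h) = 3 + 2 = 5)
q(v, G) = 152/45 - v
E(J) = -76/45 (E(J) = -(152/45 - 1*0)/2 = -(152/45 + 0)/2 = -½*152/45 = -76/45)
(E(H(6)) + L(-1, 3))² = (-76/45 + 5)² = (149/45)² = 22201/2025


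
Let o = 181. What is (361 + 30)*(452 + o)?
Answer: 247503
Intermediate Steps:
(361 + 30)*(452 + o) = (361 + 30)*(452 + 181) = 391*633 = 247503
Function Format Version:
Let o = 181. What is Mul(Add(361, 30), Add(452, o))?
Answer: 247503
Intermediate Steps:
Mul(Add(361, 30), Add(452, o)) = Mul(Add(361, 30), Add(452, 181)) = Mul(391, 633) = 247503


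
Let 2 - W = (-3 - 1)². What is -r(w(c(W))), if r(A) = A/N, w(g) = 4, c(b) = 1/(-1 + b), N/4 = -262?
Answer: 1/262 ≈ 0.0038168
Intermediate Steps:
N = -1048 (N = 4*(-262) = -1048)
W = -14 (W = 2 - (-3 - 1)² = 2 - 1*(-4)² = 2 - 1*16 = 2 - 16 = -14)
r(A) = -A/1048 (r(A) = A/(-1048) = A*(-1/1048) = -A/1048)
-r(w(c(W))) = -(-1)*4/1048 = -1*(-1/262) = 1/262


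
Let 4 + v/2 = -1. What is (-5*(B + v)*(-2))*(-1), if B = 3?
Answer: 70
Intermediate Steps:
v = -10 (v = -8 + 2*(-1) = -8 - 2 = -10)
(-5*(B + v)*(-2))*(-1) = (-5*(3 - 10)*(-2))*(-1) = (-5*(-7)*(-2))*(-1) = (35*(-2))*(-1) = -70*(-1) = 70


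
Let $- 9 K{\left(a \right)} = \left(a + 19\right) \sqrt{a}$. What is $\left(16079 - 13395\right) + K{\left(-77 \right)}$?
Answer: $2684 + \frac{58 i \sqrt{77}}{9} \approx 2684.0 + 56.55 i$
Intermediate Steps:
$K{\left(a \right)} = - \frac{\sqrt{a} \left(19 + a\right)}{9}$ ($K{\left(a \right)} = - \frac{\left(a + 19\right) \sqrt{a}}{9} = - \frac{\left(19 + a\right) \sqrt{a}}{9} = - \frac{\sqrt{a} \left(19 + a\right)}{9}$)
$\left(16079 - 13395\right) + K{\left(-77 \right)} = \left(16079 - 13395\right) + \frac{\sqrt{-77} \left(-19 - -77\right)}{9} = 2684 + \frac{i \sqrt{77} \left(-19 + 77\right)}{9} = 2684 + \frac{1}{9} i \sqrt{77} \cdot 58 = 2684 + \frac{58 i \sqrt{77}}{9}$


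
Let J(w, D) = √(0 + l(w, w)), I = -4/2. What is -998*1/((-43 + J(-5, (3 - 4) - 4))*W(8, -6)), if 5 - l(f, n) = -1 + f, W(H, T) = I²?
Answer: 21457/3676 + 499*√11/3676 ≈ 6.2873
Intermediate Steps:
I = -2 (I = -4*½ = -2)
W(H, T) = 4 (W(H, T) = (-2)² = 4)
l(f, n) = 6 - f (l(f, n) = 5 - (-1 + f) = 5 + (1 - f) = 6 - f)
J(w, D) = √(6 - w) (J(w, D) = √(0 + (6 - w)) = √(6 - w))
-998*1/((-43 + J(-5, (3 - 4) - 4))*W(8, -6)) = -998*1/(4*(-43 + √(6 - 1*(-5)))) = -998*1/(4*(-43 + √(6 + 5))) = -998*1/(4*(-43 + √11)) = -998/(-172 + 4*√11)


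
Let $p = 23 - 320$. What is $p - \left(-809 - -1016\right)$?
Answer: $-504$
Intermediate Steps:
$p = -297$ ($p = 23 - 320 = -297$)
$p - \left(-809 - -1016\right) = -297 - \left(-809 - -1016\right) = -297 - \left(-809 + 1016\right) = -297 - 207 = -504$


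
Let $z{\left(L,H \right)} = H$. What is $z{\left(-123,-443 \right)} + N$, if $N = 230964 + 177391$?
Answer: $407912$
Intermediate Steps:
$N = 408355$
$z{\left(-123,-443 \right)} + N = -443 + 408355 = 407912$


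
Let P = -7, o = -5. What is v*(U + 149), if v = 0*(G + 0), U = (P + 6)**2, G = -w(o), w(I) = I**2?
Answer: 0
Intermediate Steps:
G = -25 (G = -1*(-5)**2 = -1*25 = -25)
U = 1 (U = (-7 + 6)**2 = (-1)**2 = 1)
v = 0 (v = 0*(-25 + 0) = 0*(-25) = 0)
v*(U + 149) = 0*(1 + 149) = 0*150 = 0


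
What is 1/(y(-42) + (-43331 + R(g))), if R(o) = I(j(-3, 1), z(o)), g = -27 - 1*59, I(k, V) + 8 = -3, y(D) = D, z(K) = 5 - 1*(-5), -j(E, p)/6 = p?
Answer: -1/43384 ≈ -2.3050e-5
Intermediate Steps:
j(E, p) = -6*p
z(K) = 10 (z(K) = 5 + 5 = 10)
I(k, V) = -11 (I(k, V) = -8 - 3 = -11)
g = -86 (g = -27 - 59 = -86)
R(o) = -11
1/(y(-42) + (-43331 + R(g))) = 1/(-42 + (-43331 - 11)) = 1/(-42 - 43342) = 1/(-43384) = -1/43384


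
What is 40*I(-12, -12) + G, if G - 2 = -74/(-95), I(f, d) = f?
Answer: -45336/95 ≈ -477.22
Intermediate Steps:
G = 264/95 (G = 2 - 74/(-95) = 2 - 74*(-1/95) = 2 + 74/95 = 264/95 ≈ 2.7789)
40*I(-12, -12) + G = 40*(-12) + 264/95 = -480 + 264/95 = -45336/95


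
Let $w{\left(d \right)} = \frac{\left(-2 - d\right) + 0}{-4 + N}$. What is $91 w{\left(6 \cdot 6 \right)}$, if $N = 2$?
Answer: $1729$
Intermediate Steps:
$w{\left(d \right)} = 1 + \frac{d}{2}$ ($w{\left(d \right)} = \frac{\left(-2 - d\right) + 0}{-4 + 2} = \frac{-2 - d}{-2} = \left(-2 - d\right) \left(- \frac{1}{2}\right) = 1 + \frac{d}{2}$)
$91 w{\left(6 \cdot 6 \right)} = 91 \left(1 + \frac{6 \cdot 6}{2}\right) = 91 \left(1 + \frac{1}{2} \cdot 36\right) = 91 \left(1 + 18\right) = 91 \cdot 19 = 1729$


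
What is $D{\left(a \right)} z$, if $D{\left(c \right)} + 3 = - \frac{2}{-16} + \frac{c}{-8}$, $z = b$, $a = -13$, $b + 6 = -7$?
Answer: $\frac{65}{4} \approx 16.25$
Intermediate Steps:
$b = -13$ ($b = -6 - 7 = -13$)
$z = -13$
$D{\left(c \right)} = - \frac{23}{8} - \frac{c}{8}$ ($D{\left(c \right)} = -3 + \left(- \frac{2}{-16} + \frac{c}{-8}\right) = -3 + \left(\left(-2\right) \left(- \frac{1}{16}\right) + c \left(- \frac{1}{8}\right)\right) = -3 - \left(- \frac{1}{8} + \frac{c}{8}\right) = - \frac{23}{8} - \frac{c}{8}$)
$D{\left(a \right)} z = \left(- \frac{23}{8} - - \frac{13}{8}\right) \left(-13\right) = \left(- \frac{23}{8} + \frac{13}{8}\right) \left(-13\right) = \left(- \frac{5}{4}\right) \left(-13\right) = \frac{65}{4}$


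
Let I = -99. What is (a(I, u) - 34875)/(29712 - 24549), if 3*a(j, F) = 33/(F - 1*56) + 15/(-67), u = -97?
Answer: -357505127/52925913 ≈ -6.7548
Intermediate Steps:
a(j, F) = -5/67 + 11/(-56 + F) (a(j, F) = (33/(F - 1*56) + 15/(-67))/3 = (33/(F - 56) + 15*(-1/67))/3 = (33/(-56 + F) - 15/67)/3 = (-15/67 + 33/(-56 + F))/3 = -5/67 + 11/(-56 + F))
(a(I, u) - 34875)/(29712 - 24549) = ((1017 - 5*(-97))/(67*(-56 - 97)) - 34875)/(29712 - 24549) = ((1/67)*(1017 + 485)/(-153) - 34875)/5163 = ((1/67)*(-1/153)*1502 - 34875)*(1/5163) = (-1502/10251 - 34875)*(1/5163) = -357505127/10251*1/5163 = -357505127/52925913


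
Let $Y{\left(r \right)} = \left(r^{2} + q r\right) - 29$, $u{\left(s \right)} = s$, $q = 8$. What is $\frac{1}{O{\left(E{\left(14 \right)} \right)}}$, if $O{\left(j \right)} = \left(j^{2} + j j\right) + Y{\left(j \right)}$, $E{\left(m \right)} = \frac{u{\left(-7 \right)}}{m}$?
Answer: $- \frac{4}{129} \approx -0.031008$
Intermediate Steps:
$E{\left(m \right)} = - \frac{7}{m}$
$Y{\left(r \right)} = -29 + r^{2} + 8 r$ ($Y{\left(r \right)} = \left(r^{2} + 8 r\right) - 29 = -29 + r^{2} + 8 r$)
$O{\left(j \right)} = -29 + 3 j^{2} + 8 j$ ($O{\left(j \right)} = \left(j^{2} + j j\right) + \left(-29 + j^{2} + 8 j\right) = \left(j^{2} + j^{2}\right) + \left(-29 + j^{2} + 8 j\right) = 2 j^{2} + \left(-29 + j^{2} + 8 j\right) = -29 + 3 j^{2} + 8 j$)
$\frac{1}{O{\left(E{\left(14 \right)} \right)}} = \frac{1}{-29 + 3 \left(- \frac{7}{14}\right)^{2} + 8 \left(- \frac{7}{14}\right)} = \frac{1}{-29 + 3 \left(\left(-7\right) \frac{1}{14}\right)^{2} + 8 \left(\left(-7\right) \frac{1}{14}\right)} = \frac{1}{-29 + 3 \left(- \frac{1}{2}\right)^{2} + 8 \left(- \frac{1}{2}\right)} = \frac{1}{-29 + 3 \cdot \frac{1}{4} - 4} = \frac{1}{-29 + \frac{3}{4} - 4} = \frac{1}{- \frac{129}{4}} = - \frac{4}{129}$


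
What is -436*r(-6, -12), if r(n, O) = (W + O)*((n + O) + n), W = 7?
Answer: -52320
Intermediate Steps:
r(n, O) = (7 + O)*(O + 2*n) (r(n, O) = (7 + O)*((n + O) + n) = (7 + O)*((O + n) + n) = (7 + O)*(O + 2*n))
-436*r(-6, -12) = -436*((-12)² + 7*(-12) + 14*(-6) + 2*(-12)*(-6)) = -436*(144 - 84 - 84 + 144) = -436*120 = -52320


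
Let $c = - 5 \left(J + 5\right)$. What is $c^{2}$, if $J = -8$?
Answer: $225$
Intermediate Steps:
$c = 15$ ($c = - 5 \left(-8 + 5\right) = \left(-5\right) \left(-3\right) = 15$)
$c^{2} = 15^{2} = 225$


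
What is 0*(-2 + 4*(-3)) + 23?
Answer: 23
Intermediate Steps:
0*(-2 + 4*(-3)) + 23 = 0*(-2 - 12) + 23 = 0*(-14) + 23 = 0 + 23 = 23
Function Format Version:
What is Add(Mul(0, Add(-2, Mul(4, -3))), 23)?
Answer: 23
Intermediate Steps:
Add(Mul(0, Add(-2, Mul(4, -3))), 23) = Add(Mul(0, Add(-2, -12)), 23) = Add(Mul(0, -14), 23) = Add(0, 23) = 23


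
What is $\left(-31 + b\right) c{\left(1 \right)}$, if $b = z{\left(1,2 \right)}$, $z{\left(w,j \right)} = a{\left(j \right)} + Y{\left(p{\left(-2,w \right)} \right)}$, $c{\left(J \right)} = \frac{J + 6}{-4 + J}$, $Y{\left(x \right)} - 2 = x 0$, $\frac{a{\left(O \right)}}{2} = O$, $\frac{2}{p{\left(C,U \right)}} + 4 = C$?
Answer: $\frac{175}{3} \approx 58.333$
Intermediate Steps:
$p{\left(C,U \right)} = \frac{2}{-4 + C}$
$a{\left(O \right)} = 2 O$
$Y{\left(x \right)} = 2$ ($Y{\left(x \right)} = 2 + x 0 = 2 + 0 = 2$)
$c{\left(J \right)} = \frac{6 + J}{-4 + J}$
$z{\left(w,j \right)} = 2 + 2 j$ ($z{\left(w,j \right)} = 2 j + 2 = 2 + 2 j$)
$b = 6$ ($b = 2 + 2 \cdot 2 = 2 + 4 = 6$)
$\left(-31 + b\right) c{\left(1 \right)} = \left(-31 + 6\right) \frac{6 + 1}{-4 + 1} = - 25 \frac{1}{-3} \cdot 7 = - 25 \left(\left(- \frac{1}{3}\right) 7\right) = \left(-25\right) \left(- \frac{7}{3}\right) = \frac{175}{3}$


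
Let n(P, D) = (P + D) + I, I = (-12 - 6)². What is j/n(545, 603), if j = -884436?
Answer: -221109/368 ≈ -600.84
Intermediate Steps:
I = 324 (I = (-18)² = 324)
n(P, D) = 324 + D + P (n(P, D) = (P + D) + 324 = (D + P) + 324 = 324 + D + P)
j/n(545, 603) = -884436/(324 + 603 + 545) = -884436/1472 = -884436*1/1472 = -221109/368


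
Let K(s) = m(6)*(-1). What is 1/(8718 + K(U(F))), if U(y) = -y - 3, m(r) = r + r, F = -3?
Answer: 1/8706 ≈ 0.00011486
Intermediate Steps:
m(r) = 2*r
U(y) = -3 - y
K(s) = -12 (K(s) = (2*6)*(-1) = 12*(-1) = -12)
1/(8718 + K(U(F))) = 1/(8718 - 12) = 1/8706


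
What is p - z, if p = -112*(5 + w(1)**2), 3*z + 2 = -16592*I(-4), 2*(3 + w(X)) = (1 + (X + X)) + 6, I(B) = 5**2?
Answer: 412366/3 ≈ 1.3746e+5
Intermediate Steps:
I(B) = 25
w(X) = 1/2 + X (w(X) = -3 + ((1 + (X + X)) + 6)/2 = -3 + ((1 + 2*X) + 6)/2 = -3 + (7 + 2*X)/2 = -3 + (7/2 + X) = 1/2 + X)
z = -414802/3 (z = -2/3 + (-16592*25)/3 = -2/3 + (1/3)*(-414800) = -2/3 - 414800/3 = -414802/3 ≈ -1.3827e+5)
p = -812 (p = -112*(5 + (1/2 + 1)**2) = -112*(5 + (3/2)**2) = -112*(5 + 9/4) = -112*29/4 = -812)
p - z = -812 - 1*(-414802/3) = -812 + 414802/3 = 412366/3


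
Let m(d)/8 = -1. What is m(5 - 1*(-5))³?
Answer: -512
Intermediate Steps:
m(d) = -8 (m(d) = 8*(-1) = -8)
m(5 - 1*(-5))³ = (-8)³ = -512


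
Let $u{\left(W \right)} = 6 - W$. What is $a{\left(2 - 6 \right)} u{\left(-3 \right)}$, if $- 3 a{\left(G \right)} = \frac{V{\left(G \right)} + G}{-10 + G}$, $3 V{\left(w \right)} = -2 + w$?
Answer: $- \frac{9}{7} \approx -1.2857$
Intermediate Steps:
$V{\left(w \right)} = - \frac{2}{3} + \frac{w}{3}$ ($V{\left(w \right)} = \frac{-2 + w}{3} = - \frac{2}{3} + \frac{w}{3}$)
$a{\left(G \right)} = - \frac{- \frac{2}{3} + \frac{4 G}{3}}{3 \left(-10 + G\right)}$ ($a{\left(G \right)} = - \frac{\left(\left(- \frac{2}{3} + \frac{G}{3}\right) + G\right) \frac{1}{-10 + G}}{3} = - \frac{\left(- \frac{2}{3} + \frac{4 G}{3}\right) \frac{1}{-10 + G}}{3} = - \frac{\frac{1}{-10 + G} \left(- \frac{2}{3} + \frac{4 G}{3}\right)}{3} = - \frac{- \frac{2}{3} + \frac{4 G}{3}}{3 \left(-10 + G\right)}$)
$a{\left(2 - 6 \right)} u{\left(-3 \right)} = \frac{2 \left(1 - 2 \left(2 - 6\right)\right)}{9 \left(-10 + \left(2 - 6\right)\right)} \left(6 - -3\right) = \frac{2 \left(1 - 2 \left(2 - 6\right)\right)}{9 \left(-10 + \left(2 - 6\right)\right)} \left(6 + 3\right) = \frac{2 \left(1 - -8\right)}{9 \left(-10 - 4\right)} 9 = \frac{2 \left(1 + 8\right)}{9 \left(-14\right)} 9 = \frac{2}{9} \left(- \frac{1}{14}\right) 9 \cdot 9 = \left(- \frac{1}{7}\right) 9 = - \frac{9}{7}$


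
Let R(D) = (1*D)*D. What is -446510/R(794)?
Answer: -223255/315218 ≈ -0.70826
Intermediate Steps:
R(D) = D**2 (R(D) = D*D = D**2)
-446510/R(794) = -446510/(794**2) = -446510/630436 = -446510*1/630436 = -223255/315218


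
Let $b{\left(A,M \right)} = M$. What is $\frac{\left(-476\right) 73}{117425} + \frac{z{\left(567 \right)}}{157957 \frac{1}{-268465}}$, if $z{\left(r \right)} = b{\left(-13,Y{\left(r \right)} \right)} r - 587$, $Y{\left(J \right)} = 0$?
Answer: $\frac{2642770621577}{2649728675} \approx 997.37$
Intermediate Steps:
$z{\left(r \right)} = -587$ ($z{\left(r \right)} = 0 r - 587 = 0 - 587 = -587$)
$\frac{\left(-476\right) 73}{117425} + \frac{z{\left(567 \right)}}{157957 \frac{1}{-268465}} = \frac{\left(-476\right) 73}{117425} - \frac{587}{157957 \frac{1}{-268465}} = \left(-34748\right) \frac{1}{117425} - \frac{587}{157957 \left(- \frac{1}{268465}\right)} = - \frac{4964}{16775} - \frac{587}{- \frac{157957}{268465}} = - \frac{4964}{16775} - - \frac{157588955}{157957} = - \frac{4964}{16775} + \frac{157588955}{157957} = \frac{2642770621577}{2649728675}$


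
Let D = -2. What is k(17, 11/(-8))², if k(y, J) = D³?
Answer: 64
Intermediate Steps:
k(y, J) = -8 (k(y, J) = (-2)³ = -8)
k(17, 11/(-8))² = (-8)² = 64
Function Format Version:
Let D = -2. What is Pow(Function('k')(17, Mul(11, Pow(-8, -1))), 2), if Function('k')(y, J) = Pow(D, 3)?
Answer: 64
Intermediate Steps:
Function('k')(y, J) = -8 (Function('k')(y, J) = Pow(-2, 3) = -8)
Pow(Function('k')(17, Mul(11, Pow(-8, -1))), 2) = Pow(-8, 2) = 64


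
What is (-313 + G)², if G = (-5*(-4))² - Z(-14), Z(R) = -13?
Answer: 10000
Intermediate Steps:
G = 413 (G = (-5*(-4))² - 1*(-13) = 20² + 13 = 400 + 13 = 413)
(-313 + G)² = (-313 + 413)² = 100² = 10000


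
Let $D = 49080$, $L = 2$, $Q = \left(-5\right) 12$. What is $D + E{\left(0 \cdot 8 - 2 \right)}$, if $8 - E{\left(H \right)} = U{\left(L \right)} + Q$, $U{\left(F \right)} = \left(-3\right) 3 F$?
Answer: $49166$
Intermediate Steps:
$Q = -60$
$U{\left(F \right)} = - 9 F$
$E{\left(H \right)} = 86$ ($E{\left(H \right)} = 8 - \left(\left(-9\right) 2 - 60\right) = 8 - \left(-18 - 60\right) = 8 - -78 = 8 + 78 = 86$)
$D + E{\left(0 \cdot 8 - 2 \right)} = 49080 + 86 = 49166$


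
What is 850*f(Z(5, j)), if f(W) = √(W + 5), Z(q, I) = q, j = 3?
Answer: 850*√10 ≈ 2687.9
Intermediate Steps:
f(W) = √(5 + W)
850*f(Z(5, j)) = 850*√(5 + 5) = 850*√10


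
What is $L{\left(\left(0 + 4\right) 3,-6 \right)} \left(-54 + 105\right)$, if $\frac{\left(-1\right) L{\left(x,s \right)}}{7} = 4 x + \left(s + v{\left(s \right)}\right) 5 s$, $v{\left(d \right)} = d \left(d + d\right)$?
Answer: $689724$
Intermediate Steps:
$v{\left(d \right)} = 2 d^{2}$ ($v{\left(d \right)} = d 2 d = 2 d^{2}$)
$L{\left(x,s \right)} = - 28 x - 7 s \left(5 s + 10 s^{2}\right)$ ($L{\left(x,s \right)} = - 7 \left(4 x + \left(s + 2 s^{2}\right) 5 s\right) = - 7 \left(4 x + \left(5 s + 10 s^{2}\right) s\right) = - 7 \left(4 x + s \left(5 s + 10 s^{2}\right)\right) = - 28 x - 7 s \left(5 s + 10 s^{2}\right)$)
$L{\left(\left(0 + 4\right) 3,-6 \right)} \left(-54 + 105\right) = \left(- 70 \left(-6\right)^{3} - 35 \left(-6\right)^{2} - 28 \left(0 + 4\right) 3\right) \left(-54 + 105\right) = \left(\left(-70\right) \left(-216\right) - 1260 - 28 \cdot 4 \cdot 3\right) 51 = \left(15120 - 1260 - 336\right) 51 = 13524 \cdot 51 = 689724$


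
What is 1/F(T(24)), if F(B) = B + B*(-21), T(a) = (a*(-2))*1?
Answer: 1/960 ≈ 0.0010417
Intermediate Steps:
T(a) = -2*a (T(a) = -2*a*1 = -2*a)
F(B) = -20*B (F(B) = B - 21*B = -20*B)
1/F(T(24)) = 1/(-(-40)*24) = 1/(-20*(-48)) = 1/960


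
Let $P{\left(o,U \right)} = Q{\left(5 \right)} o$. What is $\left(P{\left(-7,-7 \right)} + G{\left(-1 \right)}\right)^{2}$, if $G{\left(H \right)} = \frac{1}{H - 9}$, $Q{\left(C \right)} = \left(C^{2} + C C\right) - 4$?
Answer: $\frac{10374841}{100} \approx 1.0375 \cdot 10^{5}$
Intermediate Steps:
$Q{\left(C \right)} = -4 + 2 C^{2}$ ($Q{\left(C \right)} = \left(C^{2} + C^{2}\right) - 4 = 2 C^{2} - 4 = -4 + 2 C^{2}$)
$P{\left(o,U \right)} = 46 o$ ($P{\left(o,U \right)} = \left(-4 + 2 \cdot 5^{2}\right) o = \left(-4 + 2 \cdot 25\right) o = \left(-4 + 50\right) o = 46 o$)
$G{\left(H \right)} = \frac{1}{-9 + H}$
$\left(P{\left(-7,-7 \right)} + G{\left(-1 \right)}\right)^{2} = \left(46 \left(-7\right) + \frac{1}{-9 - 1}\right)^{2} = \left(-322 + \frac{1}{-10}\right)^{2} = \left(-322 - \frac{1}{10}\right)^{2} = \left(- \frac{3221}{10}\right)^{2} = \frac{10374841}{100}$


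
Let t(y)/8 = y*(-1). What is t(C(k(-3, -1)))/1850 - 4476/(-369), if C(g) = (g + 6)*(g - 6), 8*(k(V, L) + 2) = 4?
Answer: 279341/22755 ≈ 12.276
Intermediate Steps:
k(V, L) = -3/2 (k(V, L) = -2 + (1/8)*4 = -2 + 1/2 = -3/2)
C(g) = (-6 + g)*(6 + g) (C(g) = (6 + g)*(-6 + g) = (-6 + g)*(6 + g))
t(y) = -8*y (t(y) = 8*(y*(-1)) = 8*(-y) = -8*y)
t(C(k(-3, -1)))/1850 - 4476/(-369) = -8*(-36 + (-3/2)**2)/1850 - 4476/(-369) = -8*(-36 + 9/4)*(1/1850) - 4476*(-1/369) = -8*(-135/4)*(1/1850) + 1492/123 = 270*(1/1850) + 1492/123 = 27/185 + 1492/123 = 279341/22755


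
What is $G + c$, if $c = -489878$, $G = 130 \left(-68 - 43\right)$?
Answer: $-504308$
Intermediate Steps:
$G = -14430$ ($G = 130 \left(-111\right) = -14430$)
$G + c = -14430 - 489878 = -504308$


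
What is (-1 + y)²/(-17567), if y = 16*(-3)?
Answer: -2401/17567 ≈ -0.13668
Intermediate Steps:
y = -48
(-1 + y)²/(-17567) = (-1 - 48)²/(-17567) = (-49)²*(-1/17567) = 2401*(-1/17567) = -2401/17567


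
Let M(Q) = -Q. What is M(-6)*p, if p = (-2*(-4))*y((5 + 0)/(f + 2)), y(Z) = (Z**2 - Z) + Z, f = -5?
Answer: 400/3 ≈ 133.33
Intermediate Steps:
y(Z) = Z**2
p = 200/9 (p = (-2*(-4))*((5 + 0)/(-5 + 2))**2 = 8*(5/(-3))**2 = 8*(5*(-1/3))**2 = 8*(-5/3)**2 = 8*(25/9) = 200/9 ≈ 22.222)
M(-6)*p = -1*(-6)*(200/9) = 6*(200/9) = 400/3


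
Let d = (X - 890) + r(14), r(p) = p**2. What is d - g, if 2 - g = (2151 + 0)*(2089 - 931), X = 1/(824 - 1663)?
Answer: 2089245917/839 ≈ 2.4902e+6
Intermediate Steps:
X = -1/839 (X = 1/(-839) = -1/839 ≈ -0.0011919)
d = -582267/839 (d = (-1/839 - 890) + 14**2 = -746711/839 + 196 = -582267/839 ≈ -694.00)
g = -2490856 (g = 2 - (2151 + 0)*(2089 - 931) = 2 - 2151*1158 = 2 - 1*2490858 = 2 - 2490858 = -2490856)
d - g = -582267/839 - 1*(-2490856) = -582267/839 + 2490856 = 2089245917/839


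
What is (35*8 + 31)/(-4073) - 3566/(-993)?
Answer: 14215495/4044489 ≈ 3.5148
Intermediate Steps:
(35*8 + 31)/(-4073) - 3566/(-993) = (280 + 31)*(-1/4073) - 3566*(-1/993) = 311*(-1/4073) + 3566/993 = -311/4073 + 3566/993 = 14215495/4044489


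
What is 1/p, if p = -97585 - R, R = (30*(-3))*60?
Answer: -1/92185 ≈ -1.0848e-5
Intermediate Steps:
R = -5400 (R = -90*60 = -5400)
p = -92185 (p = -97585 - 1*(-5400) = -97585 + 5400 = -92185)
1/p = 1/(-92185) = -1/92185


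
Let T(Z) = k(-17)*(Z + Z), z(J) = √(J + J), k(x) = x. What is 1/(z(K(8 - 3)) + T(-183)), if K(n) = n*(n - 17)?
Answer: 1037/6452234 - I*√30/19356702 ≈ 0.00016072 - 2.8296e-7*I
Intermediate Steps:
K(n) = n*(-17 + n)
z(J) = √2*√J (z(J) = √(2*J) = √2*√J)
T(Z) = -34*Z (T(Z) = -17*(Z + Z) = -34*Z)
1/(z(K(8 - 3)) + T(-183)) = 1/(√2*√((8 - 3)*(-17 + (8 - 3))) - 34*(-183)) = 1/(√2*√(5*(-17 + 5)) + 6222) = 1/(√2*√(5*(-12)) + 6222) = 1/(√2*√(-60) + 6222) = 1/(√2*(2*I*√15) + 6222) = 1/(2*I*√30 + 6222) = 1/(6222 + 2*I*√30)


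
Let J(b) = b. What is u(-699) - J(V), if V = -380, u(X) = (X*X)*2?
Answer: 977582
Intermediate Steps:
u(X) = 2*X² (u(X) = X²*2 = 2*X²)
u(-699) - J(V) = 2*(-699)² - 1*(-380) = 2*488601 + 380 = 977202 + 380 = 977582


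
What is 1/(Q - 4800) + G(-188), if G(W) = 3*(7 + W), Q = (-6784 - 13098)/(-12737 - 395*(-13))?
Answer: -9901532238/18234859 ≈ -543.00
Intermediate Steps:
Q = 9941/3801 (Q = -19882/(-12737 + 5135) = -19882/(-7602) = -19882*(-1/7602) = 9941/3801 ≈ 2.6154)
G(W) = 21 + 3*W
1/(Q - 4800) + G(-188) = 1/(9941/3801 - 4800) + (21 + 3*(-188)) = 1/(-18234859/3801) + (21 - 564) = -3801/18234859 - 543 = -9901532238/18234859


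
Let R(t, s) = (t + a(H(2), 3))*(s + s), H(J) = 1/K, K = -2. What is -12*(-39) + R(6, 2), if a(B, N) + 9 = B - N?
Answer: 442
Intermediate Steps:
H(J) = -½ (H(J) = 1/(-2) = -½)
a(B, N) = -9 + B - N (a(B, N) = -9 + (B - N) = -9 + B - N)
R(t, s) = 2*s*(-25/2 + t) (R(t, s) = (t + (-9 - ½ - 1*3))*(s + s) = (t + (-9 - ½ - 3))*(2*s) = (t - 25/2)*(2*s) = (-25/2 + t)*(2*s) = 2*s*(-25/2 + t))
-12*(-39) + R(6, 2) = -12*(-39) + 2*(-25 + 2*6) = 468 + 2*(-25 + 12) = 468 + 2*(-13) = 468 - 26 = 442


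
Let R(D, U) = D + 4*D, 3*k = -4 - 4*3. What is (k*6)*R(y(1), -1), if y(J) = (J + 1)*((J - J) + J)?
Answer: -320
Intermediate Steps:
y(J) = J*(1 + J) (y(J) = (1 + J)*(0 + J) = (1 + J)*J = J*(1 + J))
k = -16/3 (k = (-4 - 4*3)/3 = (-4 - 12)/3 = (⅓)*(-16) = -16/3 ≈ -5.3333)
R(D, U) = 5*D
(k*6)*R(y(1), -1) = (-16/3*6)*(5*(1*(1 + 1))) = -160*1*2 = -160*2 = -32*10 = -320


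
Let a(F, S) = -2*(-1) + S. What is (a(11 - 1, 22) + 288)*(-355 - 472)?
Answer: -258024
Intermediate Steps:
a(F, S) = 2 + S
(a(11 - 1, 22) + 288)*(-355 - 472) = ((2 + 22) + 288)*(-355 - 472) = (24 + 288)*(-827) = 312*(-827) = -258024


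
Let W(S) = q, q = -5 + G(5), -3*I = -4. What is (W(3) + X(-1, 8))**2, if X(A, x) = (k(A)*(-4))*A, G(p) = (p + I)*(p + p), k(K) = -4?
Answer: 16129/9 ≈ 1792.1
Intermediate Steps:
I = 4/3 (I = -1/3*(-4) = 4/3 ≈ 1.3333)
G(p) = 2*p*(4/3 + p) (G(p) = (p + 4/3)*(p + p) = (4/3 + p)*(2*p) = 2*p*(4/3 + p))
q = 175/3 (q = -5 + (2/3)*5*(4 + 3*5) = -5 + (2/3)*5*(4 + 15) = -5 + (2/3)*5*19 = -5 + 190/3 = 175/3 ≈ 58.333)
W(S) = 175/3
X(A, x) = 16*A (X(A, x) = (-4*(-4))*A = 16*A)
(W(3) + X(-1, 8))**2 = (175/3 + 16*(-1))**2 = (175/3 - 16)**2 = (127/3)**2 = 16129/9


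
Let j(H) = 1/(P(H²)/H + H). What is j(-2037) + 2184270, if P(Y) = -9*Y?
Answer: 35594863921/16296 ≈ 2.1843e+6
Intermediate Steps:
j(H) = -1/(8*H) (j(H) = 1/((-9*H²)/H + H) = 1/(-9*H + H) = 1/(-8*H) = -1/(8*H))
j(-2037) + 2184270 = -⅛/(-2037) + 2184270 = -⅛*(-1/2037) + 2184270 = 1/16296 + 2184270 = 35594863921/16296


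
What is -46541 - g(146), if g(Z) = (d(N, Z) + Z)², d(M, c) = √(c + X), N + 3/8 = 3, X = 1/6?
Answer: -408019/6 - 146*√5262/3 ≈ -71533.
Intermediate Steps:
X = ⅙ (X = 1*(⅙) = ⅙ ≈ 0.16667)
N = 21/8 (N = -3/8 + 3 = 21/8 ≈ 2.6250)
d(M, c) = √(⅙ + c) (d(M, c) = √(c + ⅙) = √(⅙ + c))
g(Z) = (Z + √(6 + 36*Z)/6)² (g(Z) = (√(6 + 36*Z)/6 + Z)² = (Z + √(6 + 36*Z)/6)²)
-46541 - g(146) = -46541 - (146 + √(⅙ + 146))² = -46541 - (146 + √(877/6))² = -46541 - (146 + √5262/6)²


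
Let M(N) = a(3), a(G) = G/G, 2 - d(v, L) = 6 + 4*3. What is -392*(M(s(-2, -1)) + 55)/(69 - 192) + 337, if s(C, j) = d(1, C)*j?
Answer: 63403/123 ≈ 515.47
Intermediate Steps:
d(v, L) = -16 (d(v, L) = 2 - (6 + 4*3) = 2 - (6 + 12) = 2 - 1*18 = 2 - 18 = -16)
s(C, j) = -16*j
a(G) = 1
M(N) = 1
-392*(M(s(-2, -1)) + 55)/(69 - 192) + 337 = -392*(1 + 55)/(69 - 192) + 337 = -21952/(-123) + 337 = -21952*(-1)/123 + 337 = -392*(-56/123) + 337 = 21952/123 + 337 = 63403/123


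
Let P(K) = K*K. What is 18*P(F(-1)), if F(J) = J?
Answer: 18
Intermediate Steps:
P(K) = K**2
18*P(F(-1)) = 18*(-1)**2 = 18*1 = 18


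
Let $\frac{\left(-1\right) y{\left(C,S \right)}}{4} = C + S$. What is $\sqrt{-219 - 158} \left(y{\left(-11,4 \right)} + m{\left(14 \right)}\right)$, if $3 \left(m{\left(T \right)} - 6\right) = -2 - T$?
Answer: $\frac{86 i \sqrt{377}}{3} \approx 556.61 i$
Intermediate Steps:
$y{\left(C,S \right)} = - 4 C - 4 S$ ($y{\left(C,S \right)} = - 4 \left(C + S\right) = - 4 C - 4 S$)
$m{\left(T \right)} = \frac{16}{3} - \frac{T}{3}$ ($m{\left(T \right)} = 6 + \frac{-2 - T}{3} = 6 - \left(\frac{2}{3} + \frac{T}{3}\right) = \frac{16}{3} - \frac{T}{3}$)
$\sqrt{-219 - 158} \left(y{\left(-11,4 \right)} + m{\left(14 \right)}\right) = \sqrt{-219 - 158} \left(\left(\left(-4\right) \left(-11\right) - 16\right) + \left(\frac{16}{3} - \frac{14}{3}\right)\right) = \sqrt{-377} \left(\left(44 - 16\right) + \left(\frac{16}{3} - \frac{14}{3}\right)\right) = i \sqrt{377} \left(28 + \frac{2}{3}\right) = i \sqrt{377} \cdot \frac{86}{3} = \frac{86 i \sqrt{377}}{3}$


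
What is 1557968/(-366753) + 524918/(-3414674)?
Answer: -2756234036843/626170966761 ≈ -4.4017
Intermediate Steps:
1557968/(-366753) + 524918/(-3414674) = 1557968*(-1/366753) + 524918*(-1/3414674) = -1557968/366753 - 262459/1707337 = -2756234036843/626170966761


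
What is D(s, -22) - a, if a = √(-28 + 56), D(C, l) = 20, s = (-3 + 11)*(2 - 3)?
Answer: 20 - 2*√7 ≈ 14.708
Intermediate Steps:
s = -8 (s = 8*(-1) = -8)
a = 2*√7 (a = √28 = 2*√7 ≈ 5.2915)
D(s, -22) - a = 20 - 2*√7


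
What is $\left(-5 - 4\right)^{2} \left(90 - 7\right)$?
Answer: $6723$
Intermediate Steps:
$\left(-5 - 4\right)^{2} \left(90 - 7\right) = \left(-9\right)^{2} \cdot 83 = 81 \cdot 83 = 6723$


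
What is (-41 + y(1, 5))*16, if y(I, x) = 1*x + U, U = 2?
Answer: -544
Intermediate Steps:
y(I, x) = 2 + x (y(I, x) = 1*x + 2 = x + 2 = 2 + x)
(-41 + y(1, 5))*16 = (-41 + (2 + 5))*16 = (-41 + 7)*16 = -34*16 = -544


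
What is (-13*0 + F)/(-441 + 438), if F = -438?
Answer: 146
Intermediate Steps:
(-13*0 + F)/(-441 + 438) = (-13*0 - 438)/(-441 + 438) = (0 - 438)/(-3) = -438*(-⅓) = 146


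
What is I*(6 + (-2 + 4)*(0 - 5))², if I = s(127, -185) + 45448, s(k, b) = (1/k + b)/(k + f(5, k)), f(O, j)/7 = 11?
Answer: 277045480/381 ≈ 7.2715e+5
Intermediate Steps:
f(O, j) = 77 (f(O, j) = 7*11 = 77)
s(k, b) = (b + 1/k)/(77 + k) (s(k, b) = (1/k + b)/(k + 77) = (b + 1/k)/(77 + k))
I = 34630685/762 (I = (1 - 185*127)/(127*(77 + 127)) + 45448 = (1/127)*(1 - 23495)/204 + 45448 = (1/127)*(1/204)*(-23494) + 45448 = -691/762 + 45448 = 34630685/762 ≈ 45447.)
I*(6 + (-2 + 4)*(0 - 5))² = 34630685*(6 + (-2 + 4)*(0 - 5))²/762 = 34630685*(6 + 2*(-5))²/762 = 34630685*(6 - 10)²/762 = (34630685/762)*(-4)² = (34630685/762)*16 = 277045480/381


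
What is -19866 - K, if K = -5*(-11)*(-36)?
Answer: -17886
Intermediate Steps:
K = -1980 (K = 55*(-36) = -1980)
-19866 - K = -19866 - 1*(-1980) = -19866 + 1980 = -17886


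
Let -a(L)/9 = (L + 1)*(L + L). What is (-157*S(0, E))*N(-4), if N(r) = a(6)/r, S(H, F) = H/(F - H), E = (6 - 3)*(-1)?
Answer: 0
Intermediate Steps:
a(L) = -18*L*(1 + L) (a(L) = -9*(L + 1)*(L + L) = -9*(1 + L)*2*L = -18*L*(1 + L))
E = -3 (E = 3*(-1) = -3)
N(r) = -756/r (N(r) = (-18*6*(1 + 6))/r = (-18*6*7)/r = -756/r)
(-157*S(0, E))*N(-4) = (-0/(-3 - 1*0))*(-756/(-4)) = (-0/(-3 + 0))*(-756*(-¼)) = -0/(-3)*189 = -0*(-1)/3*189 = -157*0*189 = 0*189 = 0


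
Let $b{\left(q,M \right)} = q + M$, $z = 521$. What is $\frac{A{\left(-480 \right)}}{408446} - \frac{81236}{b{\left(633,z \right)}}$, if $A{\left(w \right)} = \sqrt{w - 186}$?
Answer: $- \frac{40618}{577} + \frac{3 i \sqrt{74}}{408446} \approx -70.395 + 6.3183 \cdot 10^{-5} i$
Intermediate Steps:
$A{\left(w \right)} = \sqrt{-186 + w}$
$b{\left(q,M \right)} = M + q$
$\frac{A{\left(-480 \right)}}{408446} - \frac{81236}{b{\left(633,z \right)}} = \frac{\sqrt{-186 - 480}}{408446} - \frac{81236}{521 + 633} = \sqrt{-666} \cdot \frac{1}{408446} - \frac{81236}{1154} = 3 i \sqrt{74} \cdot \frac{1}{408446} - \frac{40618}{577} = \frac{3 i \sqrt{74}}{408446} - \frac{40618}{577} = - \frac{40618}{577} + \frac{3 i \sqrt{74}}{408446}$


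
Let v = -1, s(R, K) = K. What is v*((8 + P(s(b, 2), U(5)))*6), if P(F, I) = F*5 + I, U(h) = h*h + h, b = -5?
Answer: -288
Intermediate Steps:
U(h) = h + h² (U(h) = h² + h = h + h²)
P(F, I) = I + 5*F (P(F, I) = 5*F + I = I + 5*F)
v*((8 + P(s(b, 2), U(5)))*6) = -(8 + (5*(1 + 5) + 5*2))*6 = -(8 + (5*6 + 10))*6 = -(8 + (30 + 10))*6 = -(8 + 40)*6 = -48*6 = -1*288 = -288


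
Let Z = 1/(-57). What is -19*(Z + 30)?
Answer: -1709/3 ≈ -569.67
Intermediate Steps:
Z = -1/57 ≈ -0.017544
-19*(Z + 30) = -19*(-1/57 + 30) = -19*1709/57 = -1709/3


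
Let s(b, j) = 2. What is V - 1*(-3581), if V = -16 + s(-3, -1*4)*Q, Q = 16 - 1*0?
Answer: 3597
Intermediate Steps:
Q = 16 (Q = 16 + 0 = 16)
V = 16 (V = -16 + 2*16 = -16 + 32 = 16)
V - 1*(-3581) = 16 - 1*(-3581) = 16 + 3581 = 3597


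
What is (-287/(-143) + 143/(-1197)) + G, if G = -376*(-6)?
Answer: 386484866/171171 ≈ 2257.9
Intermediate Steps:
G = 2256
(-287/(-143) + 143/(-1197)) + G = (-287/(-143) + 143/(-1197)) + 2256 = (-287*(-1/143) + 143*(-1/1197)) + 2256 = (287/143 - 143/1197) + 2256 = 323090/171171 + 2256 = 386484866/171171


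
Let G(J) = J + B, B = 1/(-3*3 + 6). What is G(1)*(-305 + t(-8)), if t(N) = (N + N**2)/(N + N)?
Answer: -617/3 ≈ -205.67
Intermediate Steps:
t(N) = (N + N**2)/(2*N) (t(N) = (N + N**2)/((2*N)) = (N + N**2)*(1/(2*N)) = (N + N**2)/(2*N))
B = -1/3 (B = 1/(-9 + 6) = 1/(-3) = -1/3 ≈ -0.33333)
G(J) = -1/3 + J (G(J) = J - 1/3 = -1/3 + J)
G(1)*(-305 + t(-8)) = (-1/3 + 1)*(-305 + (1/2 + (1/2)*(-8))) = 2*(-305 + (1/2 - 4))/3 = 2*(-305 - 7/2)/3 = (2/3)*(-617/2) = -617/3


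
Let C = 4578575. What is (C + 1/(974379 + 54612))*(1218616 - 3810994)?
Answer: -4071167597572610076/342997 ≈ -1.1869e+13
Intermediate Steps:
(C + 1/(974379 + 54612))*(1218616 - 3810994) = (4578575 + 1/(974379 + 54612))*(1218616 - 3810994) = (4578575 + 1/1028991)*(-2592378) = (4711312467826/1028991)*(-2592378) = -4071167597572610076/342997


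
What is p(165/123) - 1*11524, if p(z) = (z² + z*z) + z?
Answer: -19363539/1681 ≈ -11519.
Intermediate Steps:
p(z) = z + 2*z² (p(z) = (z² + z²) + z = 2*z² + z = z + 2*z²)
p(165/123) - 1*11524 = (165/123)*(1 + 2*(165/123)) - 1*11524 = (165*(1/123))*(1 + 2*(165*(1/123))) - 11524 = 55*(1 + 2*(55/41))/41 - 11524 = 55*(1 + 110/41)/41 - 11524 = (55/41)*(151/41) - 11524 = 8305/1681 - 11524 = -19363539/1681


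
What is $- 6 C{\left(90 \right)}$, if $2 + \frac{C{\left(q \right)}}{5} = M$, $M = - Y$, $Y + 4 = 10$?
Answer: $240$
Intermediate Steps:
$Y = 6$ ($Y = -4 + 10 = 6$)
$M = -6$ ($M = \left(-1\right) 6 = -6$)
$C{\left(q \right)} = -40$ ($C{\left(q \right)} = -10 + 5 \left(-6\right) = -10 - 30 = -40$)
$- 6 C{\left(90 \right)} = \left(-6\right) \left(-40\right) = 240$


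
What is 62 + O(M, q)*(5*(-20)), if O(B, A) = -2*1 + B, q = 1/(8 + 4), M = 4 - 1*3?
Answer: 162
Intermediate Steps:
M = 1 (M = 4 - 3 = 1)
q = 1/12 ≈ 0.083333
O(B, A) = -2 + B
62 + O(M, q)*(5*(-20)) = 62 + (-2 + 1)*(5*(-20)) = 62 - 1*(-100) = 62 + 100 = 162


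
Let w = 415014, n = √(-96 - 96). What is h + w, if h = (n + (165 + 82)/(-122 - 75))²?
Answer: 16098888007/38809 - 3952*I*√3/197 ≈ 4.1482e+5 - 34.747*I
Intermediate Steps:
n = 8*I*√3 (n = √(-192) = 8*I*√3 ≈ 13.856*I)
h = (-247/197 + 8*I*√3)² (h = (8*I*√3 + (165 + 82)/(-122 - 75))² = (8*I*√3 + 247/(-197))² = (8*I*√3 + 247*(-1/197))² = (8*I*√3 - 247/197)² = (-247/197 + 8*I*√3)² ≈ -190.43 - 34.747*I)
h + w = (247 - 1576*I*√3)²/38809 + 415014 = 415014 + (247 - 1576*I*√3)²/38809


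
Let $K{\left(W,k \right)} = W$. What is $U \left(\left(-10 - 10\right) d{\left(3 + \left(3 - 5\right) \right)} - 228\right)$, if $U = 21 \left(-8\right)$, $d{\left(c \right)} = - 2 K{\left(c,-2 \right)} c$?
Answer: $31584$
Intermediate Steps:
$d{\left(c \right)} = - 2 c^{2}$ ($d{\left(c \right)} = - 2 c c = - 2 c^{2}$)
$U = -168$
$U \left(\left(-10 - 10\right) d{\left(3 + \left(3 - 5\right) \right)} - 228\right) = - 168 \left(\left(-10 - 10\right) \left(- 2 \left(3 + \left(3 - 5\right)\right)^{2}\right) - 228\right) = - 168 \left(- 20 \left(- 2 \left(3 - 2\right)^{2}\right) - 228\right) = - 168 \left(- 20 \left(- 2 \cdot 1^{2}\right) - 228\right) = - 168 \left(- 20 \left(\left(-2\right) 1\right) - 228\right) = - 168 \left(\left(-20\right) \left(-2\right) - 228\right) = - 168 \left(40 - 228\right) = \left(-168\right) \left(-188\right) = 31584$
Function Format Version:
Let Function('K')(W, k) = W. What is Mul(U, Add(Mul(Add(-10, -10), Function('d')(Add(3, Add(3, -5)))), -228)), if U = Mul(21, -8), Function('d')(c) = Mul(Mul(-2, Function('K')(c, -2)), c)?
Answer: 31584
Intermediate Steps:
Function('d')(c) = Mul(-2, Pow(c, 2)) (Function('d')(c) = Mul(Mul(-2, c), c) = Mul(-2, Pow(c, 2)))
U = -168
Mul(U, Add(Mul(Add(-10, -10), Function('d')(Add(3, Add(3, -5)))), -228)) = Mul(-168, Add(Mul(Add(-10, -10), Mul(-2, Pow(Add(3, Add(3, -5)), 2))), -228)) = Mul(-168, Add(Mul(-20, Mul(-2, Pow(Add(3, -2), 2))), -228)) = Mul(-168, Add(Mul(-20, Mul(-2, Pow(1, 2))), -228)) = Mul(-168, Add(Mul(-20, Mul(-2, 1)), -228)) = Mul(-168, Add(Mul(-20, -2), -228)) = Mul(-168, Add(40, -228)) = Mul(-168, -188) = 31584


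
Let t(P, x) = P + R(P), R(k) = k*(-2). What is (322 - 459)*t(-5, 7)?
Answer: -685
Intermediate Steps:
R(k) = -2*k
t(P, x) = -P (t(P, x) = P - 2*P = -P)
(322 - 459)*t(-5, 7) = (322 - 459)*(-1*(-5)) = -137*5 = -685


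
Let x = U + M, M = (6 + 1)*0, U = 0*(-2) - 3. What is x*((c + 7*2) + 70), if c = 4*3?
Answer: -288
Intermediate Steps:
c = 12
U = -3 (U = 0 - 3 = -3)
M = 0 (M = 7*0 = 0)
x = -3 (x = -3 + 0 = -3)
x*((c + 7*2) + 70) = -3*((12 + 7*2) + 70) = -3*((12 + 14) + 70) = -3*(26 + 70) = -3*96 = -288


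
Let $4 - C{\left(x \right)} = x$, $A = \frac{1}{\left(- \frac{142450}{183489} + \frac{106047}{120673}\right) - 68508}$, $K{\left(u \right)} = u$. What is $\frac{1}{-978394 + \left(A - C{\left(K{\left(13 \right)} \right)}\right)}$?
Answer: $- \frac{1516913383400143}{1484125300640091077152} \approx -1.0221 \cdot 10^{-6}$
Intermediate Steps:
$A = - \frac{22142168097}{1516913383400143}$ ($A = \frac{1}{\left(\left(-142450\right) \frac{1}{183489} + 106047 \cdot \frac{1}{120673}\right) - 68508} = \frac{1}{\left(- \frac{142450}{183489} + \frac{106047}{120673}\right) - 68508} = \frac{1}{\frac{2268589133}{22142168097} - 68508} = \frac{1}{- \frac{1516913383400143}{22142168097}} = - \frac{22142168097}{1516913383400143} \approx -1.4597 \cdot 10^{-5}$)
$C{\left(x \right)} = 4 - x$
$\frac{1}{-978394 + \left(A - C{\left(K{\left(13 \right)} \right)}\right)} = \frac{1}{-978394 - \left(\frac{6067675675768669}{1516913383400143} - 13\right)} = \frac{1}{-978394 - - \frac{13652198308433190}{1516913383400143}} = \frac{1}{-978394 + \left(- \frac{22142168097}{1516913383400143} + 9\right)} = \frac{1}{-978394 + \frac{13652198308433190}{1516913383400143}} = \frac{1}{- \frac{1484125300640091077152}{1516913383400143}} = - \frac{1516913383400143}{1484125300640091077152}$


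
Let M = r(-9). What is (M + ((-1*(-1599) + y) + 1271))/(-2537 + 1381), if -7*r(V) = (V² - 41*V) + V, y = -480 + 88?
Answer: -2415/1156 ≈ -2.0891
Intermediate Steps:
y = -392
r(V) = -V²/7 + 40*V/7 (r(V) = -((V² - 41*V) + V)/7 = -(V² - 40*V)/7 = -V²/7 + 40*V/7)
M = -63 (M = (⅐)*(-9)*(40 - 1*(-9)) = (⅐)*(-9)*(40 + 9) = (⅐)*(-9)*49 = -63)
(M + ((-1*(-1599) + y) + 1271))/(-2537 + 1381) = (-63 + ((-1*(-1599) - 392) + 1271))/(-2537 + 1381) = (-63 + ((1599 - 392) + 1271))/(-1156) = (-63 + (1207 + 1271))*(-1/1156) = (-63 + 2478)*(-1/1156) = 2415*(-1/1156) = -2415/1156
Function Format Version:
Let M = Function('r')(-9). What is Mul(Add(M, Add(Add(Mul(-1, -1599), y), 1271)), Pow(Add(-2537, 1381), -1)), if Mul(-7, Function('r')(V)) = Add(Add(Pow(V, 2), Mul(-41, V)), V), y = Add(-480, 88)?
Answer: Rational(-2415, 1156) ≈ -2.0891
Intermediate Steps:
y = -392
Function('r')(V) = Add(Mul(Rational(-1, 7), Pow(V, 2)), Mul(Rational(40, 7), V)) (Function('r')(V) = Mul(Rational(-1, 7), Add(Add(Pow(V, 2), Mul(-41, V)), V)) = Mul(Rational(-1, 7), Add(Pow(V, 2), Mul(-40, V))) = Add(Mul(Rational(-1, 7), Pow(V, 2)), Mul(Rational(40, 7), V)))
M = -63 (M = Mul(Rational(1, 7), -9, Add(40, Mul(-1, -9))) = Mul(Rational(1, 7), -9, Add(40, 9)) = Mul(Rational(1, 7), -9, 49) = -63)
Mul(Add(M, Add(Add(Mul(-1, -1599), y), 1271)), Pow(Add(-2537, 1381), -1)) = Mul(Add(-63, Add(Add(Mul(-1, -1599), -392), 1271)), Pow(Add(-2537, 1381), -1)) = Mul(Add(-63, Add(Add(1599, -392), 1271)), Pow(-1156, -1)) = Mul(Add(-63, Add(1207, 1271)), Rational(-1, 1156)) = Mul(Add(-63, 2478), Rational(-1, 1156)) = Mul(2415, Rational(-1, 1156)) = Rational(-2415, 1156)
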